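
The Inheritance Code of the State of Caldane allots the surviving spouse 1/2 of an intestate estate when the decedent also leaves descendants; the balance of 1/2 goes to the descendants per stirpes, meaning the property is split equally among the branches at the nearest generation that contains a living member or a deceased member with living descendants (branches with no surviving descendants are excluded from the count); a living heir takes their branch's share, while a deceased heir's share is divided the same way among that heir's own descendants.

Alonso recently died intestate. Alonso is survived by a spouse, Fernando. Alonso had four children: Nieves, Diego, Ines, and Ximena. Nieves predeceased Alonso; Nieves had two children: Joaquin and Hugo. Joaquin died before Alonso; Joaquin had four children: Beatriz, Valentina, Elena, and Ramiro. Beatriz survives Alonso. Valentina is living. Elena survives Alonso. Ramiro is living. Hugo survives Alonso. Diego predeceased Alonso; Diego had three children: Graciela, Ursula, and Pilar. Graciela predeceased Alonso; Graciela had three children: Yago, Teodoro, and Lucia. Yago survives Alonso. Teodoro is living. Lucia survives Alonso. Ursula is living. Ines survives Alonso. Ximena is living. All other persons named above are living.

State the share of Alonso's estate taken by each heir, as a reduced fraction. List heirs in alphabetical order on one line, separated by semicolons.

Fernando, as surviving spouse, takes 1/2.
The remaining 1/2 passes to Alonso's descendants per stirpes.
The 1/2 is divided into 4 equal shares of 1/8 among Nieves, Diego, Ines, Ximena.
Nieves predeceased; the 1/8 allotted to Nieves's branch passes to Nieves's issue by representation.
The 1/8 is divided into 2 equal shares of 1/16 among Joaquin, Hugo.
Joaquin predeceased; the 1/16 allotted to Joaquin's branch passes to Joaquin's issue by representation.
The 1/16 is divided into 4 equal shares of 1/64 among Beatriz, Valentina, Elena, Ramiro.
Beatriz is living and takes 1/64.
Valentina is living and takes 1/64.
Elena is living and takes 1/64.
Ramiro is living and takes 1/64.
Hugo is living and takes 1/16.
Diego predeceased; the 1/8 allotted to Diego's branch passes to Diego's issue by representation.
The 1/8 is divided into 3 equal shares of 1/24 among Graciela, Ursula, Pilar.
Graciela predeceased; the 1/24 allotted to Graciela's branch passes to Graciela's issue by representation.
The 1/24 is divided into 3 equal shares of 1/72 among Yago, Teodoro, Lucia.
Yago is living and takes 1/72.
Teodoro is living and takes 1/72.
Lucia is living and takes 1/72.
Ursula is living and takes 1/24.
Pilar is living and takes 1/24.
Ines is living and takes 1/8.
Ximena is living and takes 1/8.

Beatriz 1/64; Elena 1/64; Fernando 1/2; Hugo 1/16; Ines 1/8; Lucia 1/72; Pilar 1/24; Ramiro 1/64; Teodoro 1/72; Ursula 1/24; Valentina 1/64; Ximena 1/8; Yago 1/72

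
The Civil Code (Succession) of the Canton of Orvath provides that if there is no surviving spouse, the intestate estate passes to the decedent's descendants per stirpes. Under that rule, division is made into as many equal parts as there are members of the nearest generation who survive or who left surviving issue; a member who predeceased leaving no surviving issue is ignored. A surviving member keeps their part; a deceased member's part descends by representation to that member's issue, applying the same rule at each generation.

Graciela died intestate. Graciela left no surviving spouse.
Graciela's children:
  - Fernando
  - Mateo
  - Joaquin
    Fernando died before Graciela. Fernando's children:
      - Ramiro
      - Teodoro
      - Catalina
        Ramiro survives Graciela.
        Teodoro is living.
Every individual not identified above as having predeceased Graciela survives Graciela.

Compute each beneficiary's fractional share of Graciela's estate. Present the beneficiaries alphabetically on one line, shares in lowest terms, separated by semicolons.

There is no surviving spouse, so the entire estate passes to Graciela's descendants per stirpes.
The estate is divided into 3 equal shares of 1/3 among Fernando, Mateo, Joaquin.
Fernando predeceased; the 1/3 allotted to Fernando's branch passes to Fernando's issue by representation.
The 1/3 is divided into 3 equal shares of 1/9 among Ramiro, Teodoro, Catalina.
Ramiro is living and takes 1/9.
Teodoro is living and takes 1/9.
Catalina is living and takes 1/9.
Mateo is living and takes 1/3.
Joaquin is living and takes 1/3.

Catalina 1/9; Joaquin 1/3; Mateo 1/3; Ramiro 1/9; Teodoro 1/9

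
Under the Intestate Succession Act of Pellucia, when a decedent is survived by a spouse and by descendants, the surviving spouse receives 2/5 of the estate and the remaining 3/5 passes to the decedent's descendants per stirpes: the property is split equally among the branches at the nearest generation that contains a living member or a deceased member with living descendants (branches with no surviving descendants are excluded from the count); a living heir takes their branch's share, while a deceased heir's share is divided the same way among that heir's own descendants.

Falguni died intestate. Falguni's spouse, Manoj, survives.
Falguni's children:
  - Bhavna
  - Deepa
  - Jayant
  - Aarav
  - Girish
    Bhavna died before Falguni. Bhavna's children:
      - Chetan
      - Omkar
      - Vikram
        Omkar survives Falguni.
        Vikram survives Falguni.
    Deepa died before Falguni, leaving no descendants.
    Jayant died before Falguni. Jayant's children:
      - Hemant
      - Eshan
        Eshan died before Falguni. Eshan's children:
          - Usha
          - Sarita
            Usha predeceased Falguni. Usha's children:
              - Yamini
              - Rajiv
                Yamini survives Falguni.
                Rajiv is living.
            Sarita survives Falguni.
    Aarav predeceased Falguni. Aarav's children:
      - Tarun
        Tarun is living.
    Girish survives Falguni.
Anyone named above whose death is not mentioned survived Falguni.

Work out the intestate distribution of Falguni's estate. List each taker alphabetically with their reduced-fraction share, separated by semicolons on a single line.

Manoj, as surviving spouse, takes 2/5.
The remaining 3/5 passes to Falguni's descendants per stirpes.
Deepa left no surviving issue, so that branch lapses and is disregarded.
The 3/5 is divided into 4 equal shares of 3/20 among Bhavna, Jayant, Aarav, Girish.
Bhavna predeceased; the 3/20 allotted to Bhavna's branch passes to Bhavna's issue by representation.
The 3/20 is divided into 3 equal shares of 1/20 among Chetan, Omkar, Vikram.
Chetan is living and takes 1/20.
Omkar is living and takes 1/20.
Vikram is living and takes 1/20.
Jayant predeceased; the 3/20 allotted to Jayant's branch passes to Jayant's issue by representation.
The 3/20 is divided into 2 equal shares of 3/40 among Hemant, Eshan.
Hemant is living and takes 3/40.
Eshan predeceased; the 3/40 allotted to Eshan's branch passes to Eshan's issue by representation.
The 3/40 is divided into 2 equal shares of 3/80 among Usha, Sarita.
Usha predeceased; the 3/80 allotted to Usha's branch passes to Usha's issue by representation.
The 3/80 is divided into 2 equal shares of 3/160 among Yamini, Rajiv.
Yamini is living and takes 3/160.
Rajiv is living and takes 3/160.
Sarita is living and takes 3/80.
Aarav predeceased; the 3/20 allotted to Aarav's branch passes to Aarav's issue by representation.
Tarun is the sole taker at this level and receives the full 3/20.
Girish is living and takes 3/20.

Chetan 1/20; Girish 3/20; Hemant 3/40; Manoj 2/5; Omkar 1/20; Rajiv 3/160; Sarita 3/80; Tarun 3/20; Vikram 1/20; Yamini 3/160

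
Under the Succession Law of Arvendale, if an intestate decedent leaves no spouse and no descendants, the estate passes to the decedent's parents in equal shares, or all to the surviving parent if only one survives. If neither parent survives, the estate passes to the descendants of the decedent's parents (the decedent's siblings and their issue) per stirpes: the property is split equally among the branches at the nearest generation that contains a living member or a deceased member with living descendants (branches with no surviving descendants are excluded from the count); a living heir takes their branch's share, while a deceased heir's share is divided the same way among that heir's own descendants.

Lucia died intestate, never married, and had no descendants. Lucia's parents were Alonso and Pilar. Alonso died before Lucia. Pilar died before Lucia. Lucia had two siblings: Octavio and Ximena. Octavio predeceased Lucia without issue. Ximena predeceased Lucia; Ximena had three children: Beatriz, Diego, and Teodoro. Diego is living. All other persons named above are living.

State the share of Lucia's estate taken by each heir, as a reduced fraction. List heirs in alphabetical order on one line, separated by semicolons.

Neither parent survives and there are no descendants, so the estate passes to Lucia's siblings and their issue per stirpes.
Octavio left no surviving issue, so that branch lapses and is disregarded.
Ximena's line is the sole branch at this level, so the full 1 passes to Ximena's issue by representation.
The estate is divided into 3 equal shares of 1/3 among Beatriz, Diego, Teodoro.
Beatriz is living and takes 1/3.
Diego is living and takes 1/3.
Teodoro is living and takes 1/3.

Beatriz 1/3; Diego 1/3; Teodoro 1/3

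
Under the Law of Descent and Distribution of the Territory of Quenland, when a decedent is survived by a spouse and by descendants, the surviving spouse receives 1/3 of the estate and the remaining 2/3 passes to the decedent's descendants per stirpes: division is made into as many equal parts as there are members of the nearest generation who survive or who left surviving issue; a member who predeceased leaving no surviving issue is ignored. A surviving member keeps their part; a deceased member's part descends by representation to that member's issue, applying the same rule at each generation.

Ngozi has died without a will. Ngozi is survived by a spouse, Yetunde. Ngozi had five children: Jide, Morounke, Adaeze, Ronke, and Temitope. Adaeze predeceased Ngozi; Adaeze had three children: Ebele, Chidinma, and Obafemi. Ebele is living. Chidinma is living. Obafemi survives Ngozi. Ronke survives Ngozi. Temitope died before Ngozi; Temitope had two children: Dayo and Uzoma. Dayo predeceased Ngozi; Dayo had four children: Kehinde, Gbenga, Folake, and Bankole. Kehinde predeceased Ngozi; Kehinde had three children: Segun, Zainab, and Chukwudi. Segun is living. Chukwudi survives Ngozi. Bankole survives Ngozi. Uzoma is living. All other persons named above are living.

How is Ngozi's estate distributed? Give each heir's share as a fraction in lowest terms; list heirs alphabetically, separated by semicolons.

Bankole 1/60; Chidinma 2/45; Chukwudi 1/180; Ebele 2/45; Folake 1/60; Gbenga 1/60; Jide 2/15; Morounke 2/15; Obafemi 2/45; Ronke 2/15; Segun 1/180; Uzoma 1/15; Yetunde 1/3; Zainab 1/180

Yetunde, as surviving spouse, takes 1/3.
The remaining 2/3 passes to Ngozi's descendants per stirpes.
The 2/3 is divided into 5 equal shares of 2/15 among Jide, Morounke, Adaeze, Ronke, Temitope.
Jide is living and takes 2/15.
Morounke is living and takes 2/15.
Adaeze predeceased; the 2/15 allotted to Adaeze's branch passes to Adaeze's issue by representation.
The 2/15 is divided into 3 equal shares of 2/45 among Ebele, Chidinma, Obafemi.
Ebele is living and takes 2/45.
Chidinma is living and takes 2/45.
Obafemi is living and takes 2/45.
Ronke is living and takes 2/15.
Temitope predeceased; the 2/15 allotted to Temitope's branch passes to Temitope's issue by representation.
The 2/15 is divided into 2 equal shares of 1/15 among Dayo, Uzoma.
Dayo predeceased; the 1/15 allotted to Dayo's branch passes to Dayo's issue by representation.
The 1/15 is divided into 4 equal shares of 1/60 among Kehinde, Gbenga, Folake, Bankole.
Kehinde predeceased; the 1/60 allotted to Kehinde's branch passes to Kehinde's issue by representation.
The 1/60 is divided into 3 equal shares of 1/180 among Segun, Zainab, Chukwudi.
Segun is living and takes 1/180.
Zainab is living and takes 1/180.
Chukwudi is living and takes 1/180.
Gbenga is living and takes 1/60.
Folake is living and takes 1/60.
Bankole is living and takes 1/60.
Uzoma is living and takes 1/15.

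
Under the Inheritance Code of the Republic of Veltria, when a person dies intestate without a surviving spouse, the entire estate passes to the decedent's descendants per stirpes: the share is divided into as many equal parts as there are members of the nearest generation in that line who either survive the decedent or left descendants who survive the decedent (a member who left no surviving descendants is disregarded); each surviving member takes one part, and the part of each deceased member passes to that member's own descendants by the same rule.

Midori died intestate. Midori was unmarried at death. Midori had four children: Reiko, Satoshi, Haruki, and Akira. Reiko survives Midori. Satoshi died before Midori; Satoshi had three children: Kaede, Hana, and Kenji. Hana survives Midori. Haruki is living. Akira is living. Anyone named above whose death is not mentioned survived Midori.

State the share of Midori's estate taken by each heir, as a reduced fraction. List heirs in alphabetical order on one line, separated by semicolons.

Akira 1/4; Hana 1/12; Haruki 1/4; Kaede 1/12; Kenji 1/12; Reiko 1/4

There is no surviving spouse, so the entire estate passes to Midori's descendants per stirpes.
The estate is divided into 4 equal shares of 1/4 among Reiko, Satoshi, Haruki, Akira.
Reiko is living and takes 1/4.
Satoshi predeceased; the 1/4 allotted to Satoshi's branch passes to Satoshi's issue by representation.
The 1/4 is divided into 3 equal shares of 1/12 among Kaede, Hana, Kenji.
Kaede is living and takes 1/12.
Hana is living and takes 1/12.
Kenji is living and takes 1/12.
Haruki is living and takes 1/4.
Akira is living and takes 1/4.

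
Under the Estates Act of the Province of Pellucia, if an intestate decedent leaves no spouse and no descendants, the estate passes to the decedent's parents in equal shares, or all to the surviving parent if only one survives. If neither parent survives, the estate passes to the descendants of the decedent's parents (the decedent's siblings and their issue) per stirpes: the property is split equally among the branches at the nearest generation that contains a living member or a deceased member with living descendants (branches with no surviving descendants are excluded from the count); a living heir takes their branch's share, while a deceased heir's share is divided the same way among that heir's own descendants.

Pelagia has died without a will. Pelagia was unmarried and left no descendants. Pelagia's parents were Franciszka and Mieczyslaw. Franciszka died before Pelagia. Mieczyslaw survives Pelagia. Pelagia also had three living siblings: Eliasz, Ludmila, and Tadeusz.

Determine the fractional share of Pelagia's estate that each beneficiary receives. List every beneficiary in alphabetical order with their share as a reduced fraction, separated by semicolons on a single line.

Only one parent, Mieczyslaw, survives, so Mieczyslaw takes the entire estate. The siblings take nothing because a surviving parent has priority.

Mieczyslaw 1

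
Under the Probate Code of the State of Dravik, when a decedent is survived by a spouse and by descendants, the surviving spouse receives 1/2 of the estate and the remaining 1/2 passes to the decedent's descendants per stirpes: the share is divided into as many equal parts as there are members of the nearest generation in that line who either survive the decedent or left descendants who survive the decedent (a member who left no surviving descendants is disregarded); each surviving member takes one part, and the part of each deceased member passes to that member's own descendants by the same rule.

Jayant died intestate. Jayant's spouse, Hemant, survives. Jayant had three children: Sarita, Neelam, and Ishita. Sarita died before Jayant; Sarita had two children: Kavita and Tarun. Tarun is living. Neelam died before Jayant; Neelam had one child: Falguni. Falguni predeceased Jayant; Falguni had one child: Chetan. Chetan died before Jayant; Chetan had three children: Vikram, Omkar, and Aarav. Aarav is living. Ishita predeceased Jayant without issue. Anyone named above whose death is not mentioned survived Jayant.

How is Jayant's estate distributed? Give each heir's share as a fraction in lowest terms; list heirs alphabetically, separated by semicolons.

Hemant, as surviving spouse, takes 1/2.
The remaining 1/2 passes to Jayant's descendants per stirpes.
Ishita left no surviving issue, so that branch lapses and is disregarded.
The 1/2 is divided into 2 equal shares of 1/4 among Sarita, Neelam.
Sarita predeceased; the 1/4 allotted to Sarita's branch passes to Sarita's issue by representation.
The 1/4 is divided into 2 equal shares of 1/8 among Kavita, Tarun.
Kavita is living and takes 1/8.
Tarun is living and takes 1/8.
Neelam predeceased; the 1/4 allotted to Neelam's branch passes to Neelam's issue by representation.
Falguni's line is the sole branch at this level, so the full 1/4 passes to Falguni's issue by representation.
Chetan's line is the sole branch at this level, so the full 1/4 passes to Chetan's issue by representation.
The 1/4 is divided into 3 equal shares of 1/12 among Vikram, Omkar, Aarav.
Vikram is living and takes 1/12.
Omkar is living and takes 1/12.
Aarav is living and takes 1/12.

Aarav 1/12; Hemant 1/2; Kavita 1/8; Omkar 1/12; Tarun 1/8; Vikram 1/12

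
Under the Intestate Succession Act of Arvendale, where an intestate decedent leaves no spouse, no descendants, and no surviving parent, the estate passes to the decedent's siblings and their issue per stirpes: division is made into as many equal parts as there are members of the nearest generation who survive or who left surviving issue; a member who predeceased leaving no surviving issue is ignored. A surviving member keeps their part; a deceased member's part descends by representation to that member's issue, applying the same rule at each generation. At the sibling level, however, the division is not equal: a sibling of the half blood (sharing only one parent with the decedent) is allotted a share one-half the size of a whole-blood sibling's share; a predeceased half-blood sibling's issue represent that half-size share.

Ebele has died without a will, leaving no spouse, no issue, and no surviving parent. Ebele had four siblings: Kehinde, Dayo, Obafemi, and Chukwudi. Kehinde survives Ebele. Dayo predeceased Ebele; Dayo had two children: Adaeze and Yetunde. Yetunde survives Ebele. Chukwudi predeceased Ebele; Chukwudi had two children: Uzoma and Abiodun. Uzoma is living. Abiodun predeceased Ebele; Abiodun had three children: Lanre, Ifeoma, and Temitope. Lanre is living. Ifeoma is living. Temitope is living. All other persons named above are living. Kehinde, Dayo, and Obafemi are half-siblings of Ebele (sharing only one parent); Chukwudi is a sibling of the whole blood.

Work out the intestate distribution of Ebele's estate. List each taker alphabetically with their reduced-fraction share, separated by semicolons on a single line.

No spouse, descendants, or parent survives, so the estate passes to Ebele's siblings per stirpes.
Half-blood siblings count for one-half the weight of whole-blood siblings at the initial division.
Dividing 1 in proportion to weights (total weight 5/2): Kehinde (weight 1/2) → 1/5; Dayo (weight 1/2) → 1/5; Obafemi (weight 1/2) → 1/5; Chukwudi (weight 1) → 2/5.
Kehinde is living and takes 1/5.
Dayo predeceased; the 1/5 allotted to Dayo's branch passes to Dayo's issue by representation.
The 1/5 is divided into 2 equal shares of 1/10 among Adaeze, Yetunde.
Adaeze is living and takes 1/10.
Yetunde is living and takes 1/10.
Obafemi is living and takes 1/5.
Chukwudi predeceased; the 2/5 allotted to Chukwudi's branch passes to Chukwudi's issue by representation.
The 2/5 is divided into 2 equal shares of 1/5 among Uzoma, Abiodun.
Uzoma is living and takes 1/5.
Abiodun predeceased; the 1/5 allotted to Abiodun's branch passes to Abiodun's issue by representation.
The 1/5 is divided into 3 equal shares of 1/15 among Lanre, Ifeoma, Temitope.
Lanre is living and takes 1/15.
Ifeoma is living and takes 1/15.
Temitope is living and takes 1/15.

Adaeze 1/10; Ifeoma 1/15; Kehinde 1/5; Lanre 1/15; Obafemi 1/5; Temitope 1/15; Uzoma 1/5; Yetunde 1/10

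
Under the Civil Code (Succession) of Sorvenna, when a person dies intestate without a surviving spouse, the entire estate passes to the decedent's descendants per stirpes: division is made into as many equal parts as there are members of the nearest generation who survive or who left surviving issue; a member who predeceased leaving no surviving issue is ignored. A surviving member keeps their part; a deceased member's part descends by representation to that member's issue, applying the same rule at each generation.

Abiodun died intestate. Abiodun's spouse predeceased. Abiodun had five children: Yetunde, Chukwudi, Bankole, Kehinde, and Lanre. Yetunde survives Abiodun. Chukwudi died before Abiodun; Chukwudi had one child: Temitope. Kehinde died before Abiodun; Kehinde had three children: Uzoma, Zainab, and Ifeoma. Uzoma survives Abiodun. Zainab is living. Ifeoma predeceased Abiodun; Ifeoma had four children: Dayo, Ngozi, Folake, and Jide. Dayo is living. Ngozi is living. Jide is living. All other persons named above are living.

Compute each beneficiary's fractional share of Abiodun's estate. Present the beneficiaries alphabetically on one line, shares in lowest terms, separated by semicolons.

Bankole 1/5; Dayo 1/60; Folake 1/60; Jide 1/60; Lanre 1/5; Ngozi 1/60; Temitope 1/5; Uzoma 1/15; Yetunde 1/5; Zainab 1/15

There is no surviving spouse, so the entire estate passes to Abiodun's descendants per stirpes.
The estate is divided into 5 equal shares of 1/5 among Yetunde, Chukwudi, Bankole, Kehinde, Lanre.
Yetunde is living and takes 1/5.
Chukwudi predeceased; the 1/5 allotted to Chukwudi's branch passes to Chukwudi's issue by representation.
Temitope is the sole taker at this level and receives the full 1/5.
Bankole is living and takes 1/5.
Kehinde predeceased; the 1/5 allotted to Kehinde's branch passes to Kehinde's issue by representation.
The 1/5 is divided into 3 equal shares of 1/15 among Uzoma, Zainab, Ifeoma.
Uzoma is living and takes 1/15.
Zainab is living and takes 1/15.
Ifeoma predeceased; the 1/15 allotted to Ifeoma's branch passes to Ifeoma's issue by representation.
The 1/15 is divided into 4 equal shares of 1/60 among Dayo, Ngozi, Folake, Jide.
Dayo is living and takes 1/60.
Ngozi is living and takes 1/60.
Folake is living and takes 1/60.
Jide is living and takes 1/60.
Lanre is living and takes 1/5.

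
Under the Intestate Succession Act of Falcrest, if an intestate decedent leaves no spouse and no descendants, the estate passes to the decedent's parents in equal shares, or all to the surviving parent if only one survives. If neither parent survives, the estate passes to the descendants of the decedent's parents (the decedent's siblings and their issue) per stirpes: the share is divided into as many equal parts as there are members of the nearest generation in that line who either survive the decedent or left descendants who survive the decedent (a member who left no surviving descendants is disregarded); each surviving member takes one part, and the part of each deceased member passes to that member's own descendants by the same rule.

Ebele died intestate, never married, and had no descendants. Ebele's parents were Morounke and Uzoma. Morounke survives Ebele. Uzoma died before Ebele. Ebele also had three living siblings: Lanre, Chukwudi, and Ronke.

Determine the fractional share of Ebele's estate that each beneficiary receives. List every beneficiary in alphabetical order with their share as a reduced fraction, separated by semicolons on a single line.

Morounke 1

Only one parent, Morounke, survives, so Morounke takes the entire estate. The siblings take nothing because a surviving parent has priority.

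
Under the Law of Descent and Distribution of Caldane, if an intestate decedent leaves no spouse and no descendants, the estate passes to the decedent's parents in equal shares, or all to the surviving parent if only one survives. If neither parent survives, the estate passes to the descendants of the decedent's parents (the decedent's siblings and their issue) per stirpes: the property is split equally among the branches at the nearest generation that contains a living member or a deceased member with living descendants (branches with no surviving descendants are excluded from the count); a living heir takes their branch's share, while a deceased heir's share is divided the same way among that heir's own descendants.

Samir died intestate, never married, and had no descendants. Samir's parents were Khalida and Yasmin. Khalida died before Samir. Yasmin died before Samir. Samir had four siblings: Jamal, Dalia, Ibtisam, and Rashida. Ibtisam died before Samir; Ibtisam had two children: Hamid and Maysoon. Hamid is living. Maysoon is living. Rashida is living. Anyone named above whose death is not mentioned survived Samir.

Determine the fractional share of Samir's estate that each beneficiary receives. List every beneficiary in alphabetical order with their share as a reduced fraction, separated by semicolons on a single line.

Neither parent survives and there are no descendants, so the estate passes to Samir's siblings and their issue per stirpes.
The estate is divided into 4 equal shares of 1/4 among Jamal, Dalia, Ibtisam, Rashida.
Jamal is living and takes 1/4.
Dalia is living and takes 1/4.
Ibtisam predeceased; the 1/4 allotted to Ibtisam's branch passes to Ibtisam's issue by representation.
The 1/4 is divided into 2 equal shares of 1/8 among Hamid, Maysoon.
Hamid is living and takes 1/8.
Maysoon is living and takes 1/8.
Rashida is living and takes 1/4.

Dalia 1/4; Hamid 1/8; Jamal 1/4; Maysoon 1/8; Rashida 1/4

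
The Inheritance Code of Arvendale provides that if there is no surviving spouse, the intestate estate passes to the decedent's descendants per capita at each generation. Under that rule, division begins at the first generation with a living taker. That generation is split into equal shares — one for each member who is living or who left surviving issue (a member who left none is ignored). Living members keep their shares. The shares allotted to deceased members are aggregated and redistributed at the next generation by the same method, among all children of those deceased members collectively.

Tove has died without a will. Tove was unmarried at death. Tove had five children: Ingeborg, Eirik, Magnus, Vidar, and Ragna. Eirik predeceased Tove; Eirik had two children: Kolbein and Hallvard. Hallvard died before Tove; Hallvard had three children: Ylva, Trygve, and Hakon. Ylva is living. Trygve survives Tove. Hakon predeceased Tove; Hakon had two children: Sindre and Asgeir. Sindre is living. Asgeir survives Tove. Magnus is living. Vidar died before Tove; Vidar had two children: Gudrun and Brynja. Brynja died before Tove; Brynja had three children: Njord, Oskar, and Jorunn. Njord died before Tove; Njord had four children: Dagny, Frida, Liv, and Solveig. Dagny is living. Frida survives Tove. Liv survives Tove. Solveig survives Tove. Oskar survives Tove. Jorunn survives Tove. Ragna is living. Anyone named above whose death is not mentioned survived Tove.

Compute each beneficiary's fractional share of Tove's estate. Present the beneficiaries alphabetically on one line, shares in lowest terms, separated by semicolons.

There is no surviving spouse, so the entire estate passes to Tove's descendants per capita at each generation.
At generation 1 (Ingeborg, Eirik, Magnus, Vidar, Ragna) there are 5 shares of (1)/5 = 1/5 each.
Living: Ingeborg, Magnus, and Ragna — each takes 1/5.
Deceased: Eirik and Vidar. Their combined 2/5 is pooled and carried to generation 2.
At generation 2 (Kolbein, Hallvard, Gudrun, Brynja) there are 4 shares of (2/5)/4 = 1/10 each.
Living: Kolbein and Gudrun — each takes 1/10.
Deceased: Hallvard and Brynja. Their combined 1/5 is pooled and carried to generation 3.
At generation 3 (Ylva, Trygve, Hakon, Njord, Oskar, Jorunn) there are 6 shares of (1/5)/6 = 1/30 each.
Living: Ylva, Trygve, Oskar, and Jorunn — each takes 1/30.
Deceased: Hakon and Njord. Their combined 1/15 is pooled and carried to generation 4.
At generation 4 (Sindre, Asgeir, Dagny, Frida, Liv, Solveig) there are 6 shares of (1/15)/6 = 1/90 each.
Living: Sindre, Asgeir, Dagny, Frida, Liv, and Solveig — each takes 1/90.

Asgeir 1/90; Dagny 1/90; Frida 1/90; Gudrun 1/10; Ingeborg 1/5; Jorunn 1/30; Kolbein 1/10; Liv 1/90; Magnus 1/5; Oskar 1/30; Ragna 1/5; Sindre 1/90; Solveig 1/90; Trygve 1/30; Ylva 1/30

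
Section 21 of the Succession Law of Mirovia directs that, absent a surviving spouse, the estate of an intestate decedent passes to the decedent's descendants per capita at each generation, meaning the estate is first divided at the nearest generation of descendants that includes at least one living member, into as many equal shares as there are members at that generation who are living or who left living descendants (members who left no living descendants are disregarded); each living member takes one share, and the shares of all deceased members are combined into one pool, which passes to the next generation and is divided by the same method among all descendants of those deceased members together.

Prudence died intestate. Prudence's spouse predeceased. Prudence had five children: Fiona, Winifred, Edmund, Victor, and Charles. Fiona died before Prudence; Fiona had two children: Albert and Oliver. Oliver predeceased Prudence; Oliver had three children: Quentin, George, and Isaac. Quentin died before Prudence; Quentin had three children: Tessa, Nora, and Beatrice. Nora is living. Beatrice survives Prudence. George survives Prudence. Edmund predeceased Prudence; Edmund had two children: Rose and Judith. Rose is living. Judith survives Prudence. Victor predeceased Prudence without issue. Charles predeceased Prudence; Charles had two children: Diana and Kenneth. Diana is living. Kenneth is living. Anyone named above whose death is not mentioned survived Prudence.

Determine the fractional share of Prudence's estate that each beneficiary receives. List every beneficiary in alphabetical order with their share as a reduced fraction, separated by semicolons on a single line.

Albert 1/8; Beatrice 1/72; Diana 1/8; George 1/24; Isaac 1/24; Judith 1/8; Kenneth 1/8; Nora 1/72; Rose 1/8; Tessa 1/72; Winifred 1/4

There is no surviving spouse, so the entire estate passes to Prudence's descendants per capita at each generation.
At generation 1 (Fiona, Winifred, Edmund, Charles) there are 4 shares of (1)/4 = 1/4 each.
Living: Winifred — each takes 1/4.
Deceased: Fiona, Edmund, and Charles. Their combined 3/4 is pooled and carried to generation 2.
At generation 2 (Albert, Oliver, Rose, Judith, Diana, Kenneth) there are 6 shares of (3/4)/6 = 1/8 each.
Living: Albert, Rose, Judith, Diana, and Kenneth — each takes 1/8.
Deceased: Oliver. That 1/8 share is carried to generation 3.
At generation 3 (Quentin, George, Isaac) there are 3 shares of (1/8)/3 = 1/24 each.
Living: George and Isaac — each takes 1/24.
Deceased: Quentin. That 1/24 share is carried to generation 4.
At generation 4 (Tessa, Nora, Beatrice) there are 3 shares of (1/24)/3 = 1/72 each.
Living: Tessa, Nora, and Beatrice — each takes 1/72.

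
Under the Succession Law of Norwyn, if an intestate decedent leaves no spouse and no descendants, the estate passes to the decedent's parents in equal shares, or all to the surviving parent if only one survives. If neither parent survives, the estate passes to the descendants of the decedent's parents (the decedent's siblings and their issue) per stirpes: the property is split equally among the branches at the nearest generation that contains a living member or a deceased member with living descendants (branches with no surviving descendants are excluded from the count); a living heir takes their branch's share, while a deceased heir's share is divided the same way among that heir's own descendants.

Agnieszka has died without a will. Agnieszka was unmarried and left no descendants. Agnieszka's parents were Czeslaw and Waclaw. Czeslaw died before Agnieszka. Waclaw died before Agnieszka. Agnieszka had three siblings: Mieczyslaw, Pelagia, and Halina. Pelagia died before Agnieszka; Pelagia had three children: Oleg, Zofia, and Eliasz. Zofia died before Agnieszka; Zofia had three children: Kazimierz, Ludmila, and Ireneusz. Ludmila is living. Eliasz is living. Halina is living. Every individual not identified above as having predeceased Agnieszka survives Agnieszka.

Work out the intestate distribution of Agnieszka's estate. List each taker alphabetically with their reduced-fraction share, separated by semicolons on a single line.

Neither parent survives and there are no descendants, so the estate passes to Agnieszka's siblings and their issue per stirpes.
The estate is divided into 3 equal shares of 1/3 among Mieczyslaw, Pelagia, Halina.
Mieczyslaw is living and takes 1/3.
Pelagia predeceased; the 1/3 allotted to Pelagia's branch passes to Pelagia's issue by representation.
The 1/3 is divided into 3 equal shares of 1/9 among Oleg, Zofia, Eliasz.
Oleg is living and takes 1/9.
Zofia predeceased; the 1/9 allotted to Zofia's branch passes to Zofia's issue by representation.
The 1/9 is divided into 3 equal shares of 1/27 among Kazimierz, Ludmila, Ireneusz.
Kazimierz is living and takes 1/27.
Ludmila is living and takes 1/27.
Ireneusz is living and takes 1/27.
Eliasz is living and takes 1/9.
Halina is living and takes 1/3.

Eliasz 1/9; Halina 1/3; Ireneusz 1/27; Kazimierz 1/27; Ludmila 1/27; Mieczyslaw 1/3; Oleg 1/9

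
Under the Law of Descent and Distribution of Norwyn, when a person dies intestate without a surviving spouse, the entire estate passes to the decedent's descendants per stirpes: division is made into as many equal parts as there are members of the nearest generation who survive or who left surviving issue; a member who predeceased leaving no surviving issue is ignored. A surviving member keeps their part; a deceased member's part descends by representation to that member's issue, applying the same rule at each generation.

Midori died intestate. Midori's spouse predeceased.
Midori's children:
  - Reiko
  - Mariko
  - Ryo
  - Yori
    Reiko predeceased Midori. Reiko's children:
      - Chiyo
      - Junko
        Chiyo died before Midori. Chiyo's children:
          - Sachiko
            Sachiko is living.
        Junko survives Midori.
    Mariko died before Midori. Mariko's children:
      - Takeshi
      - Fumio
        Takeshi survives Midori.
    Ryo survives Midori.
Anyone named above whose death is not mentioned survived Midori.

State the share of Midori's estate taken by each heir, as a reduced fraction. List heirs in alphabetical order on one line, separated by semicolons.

Fumio 1/8; Junko 1/8; Ryo 1/4; Sachiko 1/8; Takeshi 1/8; Yori 1/4

There is no surviving spouse, so the entire estate passes to Midori's descendants per stirpes.
The estate is divided into 4 equal shares of 1/4 among Reiko, Mariko, Ryo, Yori.
Reiko predeceased; the 1/4 allotted to Reiko's branch passes to Reiko's issue by representation.
The 1/4 is divided into 2 equal shares of 1/8 among Chiyo, Junko.
Chiyo predeceased; the 1/8 allotted to Chiyo's branch passes to Chiyo's issue by representation.
Sachiko is the sole taker at this level and receives the full 1/8.
Junko is living and takes 1/8.
Mariko predeceased; the 1/4 allotted to Mariko's branch passes to Mariko's issue by representation.
The 1/4 is divided into 2 equal shares of 1/8 among Takeshi, Fumio.
Takeshi is living and takes 1/8.
Fumio is living and takes 1/8.
Ryo is living and takes 1/4.
Yori is living and takes 1/4.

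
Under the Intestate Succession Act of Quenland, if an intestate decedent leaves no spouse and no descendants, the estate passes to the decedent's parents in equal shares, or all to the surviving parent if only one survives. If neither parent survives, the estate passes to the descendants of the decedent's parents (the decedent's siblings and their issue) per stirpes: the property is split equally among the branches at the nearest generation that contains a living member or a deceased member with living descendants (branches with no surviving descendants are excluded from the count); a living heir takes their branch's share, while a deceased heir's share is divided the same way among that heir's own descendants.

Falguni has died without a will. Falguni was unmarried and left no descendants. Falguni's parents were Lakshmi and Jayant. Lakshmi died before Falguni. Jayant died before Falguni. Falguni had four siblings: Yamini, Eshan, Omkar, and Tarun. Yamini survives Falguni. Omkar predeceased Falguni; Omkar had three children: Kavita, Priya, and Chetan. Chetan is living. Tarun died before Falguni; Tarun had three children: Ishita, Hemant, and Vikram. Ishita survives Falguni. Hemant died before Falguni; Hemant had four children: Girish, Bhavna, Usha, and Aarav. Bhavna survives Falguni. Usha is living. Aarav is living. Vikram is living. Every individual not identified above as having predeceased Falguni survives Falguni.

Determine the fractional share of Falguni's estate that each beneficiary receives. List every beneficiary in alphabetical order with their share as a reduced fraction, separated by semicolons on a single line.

Neither parent survives and there are no descendants, so the estate passes to Falguni's siblings and their issue per stirpes.
The estate is divided into 4 equal shares of 1/4 among Yamini, Eshan, Omkar, Tarun.
Yamini is living and takes 1/4.
Eshan is living and takes 1/4.
Omkar predeceased; the 1/4 allotted to Omkar's branch passes to Omkar's issue by representation.
The 1/4 is divided into 3 equal shares of 1/12 among Kavita, Priya, Chetan.
Kavita is living and takes 1/12.
Priya is living and takes 1/12.
Chetan is living and takes 1/12.
Tarun predeceased; the 1/4 allotted to Tarun's branch passes to Tarun's issue by representation.
The 1/4 is divided into 3 equal shares of 1/12 among Ishita, Hemant, Vikram.
Ishita is living and takes 1/12.
Hemant predeceased; the 1/12 allotted to Hemant's branch passes to Hemant's issue by representation.
The 1/12 is divided into 4 equal shares of 1/48 among Girish, Bhavna, Usha, Aarav.
Girish is living and takes 1/48.
Bhavna is living and takes 1/48.
Usha is living and takes 1/48.
Aarav is living and takes 1/48.
Vikram is living and takes 1/12.

Aarav 1/48; Bhavna 1/48; Chetan 1/12; Eshan 1/4; Girish 1/48; Ishita 1/12; Kavita 1/12; Priya 1/12; Usha 1/48; Vikram 1/12; Yamini 1/4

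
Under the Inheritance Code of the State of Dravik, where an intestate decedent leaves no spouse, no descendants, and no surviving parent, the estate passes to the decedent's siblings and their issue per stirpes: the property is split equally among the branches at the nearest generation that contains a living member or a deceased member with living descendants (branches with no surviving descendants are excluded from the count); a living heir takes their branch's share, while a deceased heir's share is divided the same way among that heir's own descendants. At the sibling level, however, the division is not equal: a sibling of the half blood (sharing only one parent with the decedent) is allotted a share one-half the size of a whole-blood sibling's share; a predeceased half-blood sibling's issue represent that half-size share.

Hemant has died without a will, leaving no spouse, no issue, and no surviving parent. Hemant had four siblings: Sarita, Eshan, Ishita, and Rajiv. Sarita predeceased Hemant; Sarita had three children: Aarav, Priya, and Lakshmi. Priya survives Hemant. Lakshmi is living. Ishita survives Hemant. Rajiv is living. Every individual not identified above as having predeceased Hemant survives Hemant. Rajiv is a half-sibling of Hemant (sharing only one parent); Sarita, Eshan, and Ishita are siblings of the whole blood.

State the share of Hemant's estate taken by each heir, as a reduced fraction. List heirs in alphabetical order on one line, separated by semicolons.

Aarav 2/21; Eshan 2/7; Ishita 2/7; Lakshmi 2/21; Priya 2/21; Rajiv 1/7

No spouse, descendants, or parent survives, so the estate passes to Hemant's siblings per stirpes.
Half-blood siblings count for one-half the weight of whole-blood siblings at the initial division.
Dividing 1 in proportion to weights (total weight 7/2): Sarita (weight 1) → 2/7; Eshan (weight 1) → 2/7; Ishita (weight 1) → 2/7; Rajiv (weight 1/2) → 1/7.
Sarita predeceased; the 2/7 allotted to Sarita's branch passes to Sarita's issue by representation.
The 2/7 is divided into 3 equal shares of 2/21 among Aarav, Priya, Lakshmi.
Aarav is living and takes 2/21.
Priya is living and takes 2/21.
Lakshmi is living and takes 2/21.
Eshan is living and takes 2/7.
Ishita is living and takes 2/7.
Rajiv is living and takes 1/7.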